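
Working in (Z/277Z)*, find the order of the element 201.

23

The order of 201 must divide φ(277) = 277 − 1 = 276 = 2^2 · 3 · 23.
Divisors of 276: 1, 2, 3, 4, 6, 12, 23, 46, 69, 92, 138, 276.
Compute 201^d (mod 277) for the divisors d until we hit 1:
201^1 ≡ 201 (mod 277)
201^2 ≡ 236 (mod 277)
201^3 ≡ 69 (mod 277)
201^4 ≡ 19 (mod 277)
201^6 ≡ 52 (mod 277)
201^12 ≡ 211 (mod 277)
201^23 ≡ 1 (mod 277) ✓
So ord_277(201) = 23.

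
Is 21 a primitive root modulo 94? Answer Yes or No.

φ(94) = φ(2)·φ(47) = 1·46 = 46 = 2 · 23.
It suffices to check that the order of 21 is not a proper divisor of 46: compute 21^(46/q) for q ∈ {2, 23}.
21^23 ≡ 1 (mod 94)  [q = 2: ≡ 1 ✗]
21^2 ≡ 65 (mod 94)  [q = 23: ≢ 1 ✓]
Since 21^23 ≡ 1, the order of 21 divides 23 < 46, so 21 is not a primitive root.

No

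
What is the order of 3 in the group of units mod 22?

Since 3 ∈ (Z/22Z)^×, its order divides φ(22) = φ(2)·φ(11) = 1·10 = 10 = 2 · 5.
Divisors of 10: 1, 2, 5, 10.
Test each divisor d:
3^1 ≡ 3 (mod 22)
3^2 ≡ 9 (mod 22)
3^5 ≡ 1 (mod 22) ✓
So ord_22(3) = 5.

5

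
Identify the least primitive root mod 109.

6

φ(109) = 109 − 1 = 108 = 2^2 · 3^3.
Test candidates g = 2, 3, … against the prime factors q ∈ {2, 3} of φ(109): g is a generator iff g^(108/q) ≢ 1 for every such q.
g = 2: 2^54 ≡ 108; 2^36 ≡ 1 — hits 1, so not a primitive root.
g = 3: 3^54 ≡ 1 — hits 1, so not a primitive root.
g = 4: 4^54 ≡ 1 — hits 1, so not a primitive root.
g = 5: 5^54 ≡ 1 — hits 1, so not a primitive root.
g = 6: 6^54 ≡ 108; 6^36 ≡ 63 — none is 1, so 6 is a primitive root.
Hence the least primitive root of 109 is 6.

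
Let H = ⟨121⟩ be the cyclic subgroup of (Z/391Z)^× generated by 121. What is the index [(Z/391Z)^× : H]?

Since 121 ∈ (Z/391Z)^×, its order divides φ(391) = φ(17·23) = (17−1)·(23−1) = 16·22 = 352 = 2^5 · 11.
Divisors of 352: 1, 2, 4, 8, 11, 16, 22, 32, 44, 88, 176, 352.
Check 121^d mod 391 for each divisor in increasing order:
121^1 ≡ 121 (mod 391)
121^2 ≡ 174 (mod 391)
121^4 ≡ 169 (mod 391)
121^8 ≡ 18 (mod 391)
121^11 ≡ 93 (mod 391)
121^16 ≡ 324 (mod 391)
121^22 ≡ 47 (mod 391)
121^32 ≡ 188 (mod 391)
121^44 ≡ 254 (mod 391)
121^88 ≡ 1 (mod 391) ✓
Thus |⟨121⟩| = ord(121) = 88.
Index = |(Z/391Z)^×| / |⟨121⟩| = 352 / 88 = 4.

4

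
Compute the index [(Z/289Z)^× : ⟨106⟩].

ord(106) | φ(289) = φ(17^2) = 17·(17−1) = 272 = 2^4 · 17.
Divisors of 272: 1, 2, 4, 8, 16, 17, 34, 68, 136, 272.
Evaluate successive powers at the divisors of 272:
106^1 ≡ 106 (mod 289)
106^2 ≡ 254 (mod 289)
106^4 ≡ 69 (mod 289)
106^8 ≡ 137 (mod 289)
106^16 ≡ 273 (mod 289)
106^17 ≡ 38 (mod 289)
106^34 ≡ 288 (mod 289)
106^68 ≡ 1 (mod 289) ✓
So ord_289(106) = 68, hence |⟨106⟩| = 68.
Index = |(Z/289Z)^×| / |⟨106⟩| = 272 / 68 = 4.

4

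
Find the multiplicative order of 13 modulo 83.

82

By Lagrange's theorem, ord_83(13) divides φ(83) = 83 − 1 = 82 = 2 · 41.
Divisors of 82: 1, 2, 41, 82.
Evaluate successive powers at the divisors of 82:
13^1 ≡ 13
13^2 ≡ 3
13^41 ≡ 82
13^82 ≡ 1
The smallest such exponent is 82, so the order of 13 is 82.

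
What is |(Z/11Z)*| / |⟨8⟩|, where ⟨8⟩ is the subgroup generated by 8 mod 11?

1

The order of 8 must divide φ(11) = 11 − 1 = 10 = 2 · 5.
Divisors of 10: 1, 2, 5, 10.
Test each divisor d:
8^1 ≡ 8 (mod 11)
8^2 ≡ 9 (mod 11)
8^5 ≡ 10 (mod 11)
8^10 ≡ 1 (mod 11) ✓
The order of 8 is 10, so the subgroup it generates has 10 elements.
Index = |(Z/11Z)^×| / |⟨8⟩| = 10 / 10 = 1.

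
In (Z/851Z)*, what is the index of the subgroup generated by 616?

2

The order of 616 must divide φ(851) = φ(23·37) = (23−1)·(37−1) = 22·36 = 792 = 2^3 · 3^2 · 11.
Divisors of 792: 1, 2, 3, 4, 6, 8, 9, 11, 12, 18, 22, 24, 33, 36, 44, 66, 72, 88, 99, 132, 198, 264, 396, 792.
Check 616^d mod 851 for each divisor in increasing order:
616^1 ≡ 616 (mod 851)
616^2 ≡ 761 (mod 851)
616^3 ≡ 726 (mod 851)
616^4 ≡ 441 (mod 851)
616^6 ≡ 307 (mod 851)
616^8 ≡ 453 (mod 851)
616^9 ≡ 771 (mod 851)
616^11 ≡ 392 (mod 851)
616^12 ≡ 639 (mod 851)
616^18 ≡ 443 (mod 851)
616^22 ≡ 484 (mod 851)
616^24 ≡ 692 (mod 851)
616^33 ≡ 806 (mod 851)
616^36 ≡ 519 (mod 851)
616^44 ≡ 231 (mod 851)
616^66 ≡ 323 (mod 851)
616^72 ≡ 445 (mod 851)
616^88 ≡ 599 (mod 851)
616^99 ≡ 783 (mod 851)
616^132 ≡ 507 (mod 851)
616^198 ≡ 369 (mod 851)
616^264 ≡ 47 (mod 851)
616^396 ≡ 1 (mod 851) ✓
The order of 616 is 396, so the subgroup it generates has 396 elements.
[(Z/851Z)^× : ⟨616⟩] = 792/396 = 2.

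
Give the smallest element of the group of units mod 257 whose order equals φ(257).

φ(257) = 257 − 1 = 256 = 2^8.
Test candidates g = 2, 3, … against the prime factors q ∈ {2} of φ(257): g is a generator iff g^(256/q) ≢ 1 for every such q.
g = 2: 2^128 ≡ 1 — hits 1, so not a primitive root.
g = 3: 3^128 ≡ 256 — none is 1, so 3 is a primitive root.
The smallest primitive root modulo 257 is 3.

3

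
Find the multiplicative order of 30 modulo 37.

18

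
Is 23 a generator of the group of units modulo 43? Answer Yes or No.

φ(43) = 43 − 1 = 42 = 2 · 3 · 7.
Test 23^(42/q) mod 43 for each prime factor q of 42:
23^21 ≡ 1 (mod 43)  [q = 2: ≡ 1 ✗]
23^14 ≡ 36 (mod 43)  [q = 3: ≢ 1 ✓]
23^6 ≡ 4 (mod 43)  [q = 7: ≢ 1 ✓]
The check at q = 2 fails, so 23 generates a proper subgroup.

No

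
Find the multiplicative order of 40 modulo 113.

16

By Lagrange's theorem, ord_113(40) divides φ(113) = 113 − 1 = 112 = 2^4 · 7.
Divisors of 112: 1, 2, 4, 7, 8, 14, 16, 28, 56, 112.
Evaluate successive powers at the divisors of 112:
40^1 ≡ 40
40^2 ≡ 18
40^4 ≡ 98
40^7 ≡ 48
40^8 ≡ 112
40^14 ≡ 44
40^16 ≡ 1
The smallest such exponent is 16, so the order of 40 is 16.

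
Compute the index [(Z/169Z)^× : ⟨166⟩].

By Lagrange's theorem, ord_169(166) divides φ(169) = φ(13^2) = 13·(13−1) = 156 = 2^2 · 3 · 13.
Divisors of 156: 1, 2, 3, 4, 6, 12, 13, 26, 39, 52, 78, 156.
Test each divisor d:
166^1 ≡ 166
166^2 ≡ 9
166^3 ≡ 142
166^4 ≡ 81
166^6 ≡ 53
166^12 ≡ 105
166^13 ≡ 23
166^26 ≡ 22
166^39 ≡ 168
166^52 ≡ 146
166^78 ≡ 1
The order of 166 is 78, so the subgroup it generates has 78 elements.
[(Z/169Z)^× : ⟨166⟩] = 156/78 = 2.

2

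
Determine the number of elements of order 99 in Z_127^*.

φ(127) = 127 − 1 = 126 = 2 · 3^2 · 7.
Since (Z/127Z)^× is cyclic of order 126, the number of elements of order d is φ(d) when d | 126 and 0 otherwise.
Since 99 ∤ 126, the count is 0.

0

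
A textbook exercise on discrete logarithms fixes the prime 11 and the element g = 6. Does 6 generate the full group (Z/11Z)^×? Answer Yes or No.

Yes

φ(11) = 11 − 1 = 10 = 2 · 5.
Test 6^(10/q) mod 11 for each prime factor q of 10:
6^5 ≡ 10 (mod 11)  [q = 2: ≢ 1 ✓]
6^2 ≡ 3 (mod 11)  [q = 5: ≢ 1 ✓]
All checks pass, so 6 has order 10 and is a primitive root modulo 11.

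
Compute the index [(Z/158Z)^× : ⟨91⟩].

3

The order of 91 must divide φ(158) = φ(2)·φ(79) = 1·78 = 78 = 2 · 3 · 13.
Divisors of 78: 1, 2, 3, 6, 13, 26, 39, 78.
Test each divisor d:
91^1 ≡ 91 (mod 158)
91^2 ≡ 65 (mod 158)
91^3 ≡ 69 (mod 158)
91^6 ≡ 21 (mod 158)
91^13 ≡ 157 (mod 158)
91^26 ≡ 1 (mod 158) ✓
The order of 91 is 26, so the subgroup it generates has 26 elements.
Index = |(Z/158Z)^×| / |⟨91⟩| = 78 / 26 = 3.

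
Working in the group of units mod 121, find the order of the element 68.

ord(68) | φ(121) = φ(11^2) = 11·(11−1) = 110 = 2 · 5 · 11.
Divisors of 110: 1, 2, 5, 10, 11, 22, 55, 110.
Check 68^d mod 121 for each divisor in increasing order:
68^1 ≡ 68
68^2 ≡ 26
68^5 ≡ 109
68^10 ≡ 23
68^11 ≡ 112
68^22 ≡ 81
68^55 ≡ 120
68^110 ≡ 1
Hence ord(68) = 110.

110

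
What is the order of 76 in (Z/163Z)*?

162

By Lagrange's theorem, ord_163(76) divides φ(163) = 163 − 1 = 162 = 2 · 3^4.
Divisors of 162: 1, 2, 3, 6, 9, 18, 27, 54, 81, 162.
Evaluate successive powers at the divisors of 162:
76^1 ≡ 76
76^2 ≡ 71
76^3 ≡ 17
76^6 ≡ 126
76^9 ≡ 23
76^18 ≡ 40
76^27 ≡ 105
76^54 ≡ 104
76^81 ≡ 162
76^162 ≡ 1
Hence ord(76) = 162.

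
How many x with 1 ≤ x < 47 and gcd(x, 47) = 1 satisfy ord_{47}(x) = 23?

22

φ(47) = 47 − 1 = 46 = 2 · 23.
In a cyclic group of order 46, there are φ(d) elements of order d for each divisor d of 46, and zero for non-divisors.
23 | 46, and φ(23) = 23 − 1 = 22.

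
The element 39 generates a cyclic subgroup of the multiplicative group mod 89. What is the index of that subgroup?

By Lagrange's theorem, ord_89(39) divides φ(89) = 89 − 1 = 88 = 2^3 · 11.
Divisors of 88: 1, 2, 4, 8, 11, 22, 44, 88.
Check 39^d mod 89 for each divisor in increasing order:
39^1 ≡ 39 (mod 89)
39^2 ≡ 8 (mod 89)
39^4 ≡ 64 (mod 89)
39^8 ≡ 2 (mod 89)
39^11 ≡ 1 (mod 89) ✓
So ord_89(39) = 11, hence |⟨39⟩| = 11.
Index = |(Z/89Z)^×| / |⟨39⟩| = 88 / 11 = 8.

8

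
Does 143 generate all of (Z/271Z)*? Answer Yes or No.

Yes

φ(271) = 271 − 1 = 270 = 2 · 3^3 · 5.
Test 143^(270/q) mod 271 for each prime factor q of 270:
143^135 ≡ 270 (mod 271)  [q = 2: ≢ 1 ✓]
143^90 ≡ 242 (mod 271)  [q = 3: ≢ 1 ✓]
143^54 ≡ 187 (mod 271)  [q = 5: ≢ 1 ✓]
Every test exponent gives a nontrivial residue, hence 143 generates the full group.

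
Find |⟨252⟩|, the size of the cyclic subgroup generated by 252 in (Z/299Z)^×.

4

Since 252 ∈ (Z/299Z)^×, its order divides φ(299) = φ(13·23) = (13−1)·(23−1) = 12·22 = 264 = 2^3 · 3 · 11.
Divisors of 264: 1, 2, 3, 4, 6, 8, 11, 12, 22, 24, 33, 44, 66, 88, 132, 264.
Evaluate successive powers at the divisors of 264:
252^1 ≡ 252 (mod 299)
252^2 ≡ 116 (mod 299)
252^3 ≡ 229 (mod 299)
252^4 ≡ 1 (mod 299) ✓
Hence ord(252) = 4.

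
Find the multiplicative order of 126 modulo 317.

316

The order of 126 must divide φ(317) = 317 − 1 = 316 = 2^2 · 79.
Divisors of 316: 1, 2, 4, 79, 158, 316.
Evaluate successive powers at the divisors of 316:
126^1 ≡ 126
126^2 ≡ 26
126^4 ≡ 42
126^79 ≡ 203
126^158 ≡ 316
126^316 ≡ 1
So ord_317(126) = 316.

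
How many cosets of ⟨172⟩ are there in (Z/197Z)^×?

The order of 172 must divide φ(197) = 197 − 1 = 196 = 2^2 · 7^2.
Divisors of 196: 1, 2, 4, 7, 14, 28, 49, 98, 196.
Compute 172^d (mod 197) for the divisors d until we hit 1:
172^1 ≡ 172 (mod 197)
172^2 ≡ 34 (mod 197)
172^4 ≡ 171 (mod 197)
172^7 ≡ 36 (mod 197)
172^14 ≡ 114 (mod 197)
172^28 ≡ 191 (mod 197)
172^49 ≡ 1 (mod 197) ✓
So ord_197(172) = 49, hence |⟨172⟩| = 49.
[(Z/197Z)^× : ⟨172⟩] = 196/49 = 4.

4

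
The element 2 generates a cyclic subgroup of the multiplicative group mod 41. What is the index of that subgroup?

2

Since 2 ∈ (Z/41Z)^×, its order divides φ(41) = 41 − 1 = 40 = 2^3 · 5.
Divisors of 40: 1, 2, 4, 5, 8, 10, 20, 40.
Check 2^d mod 41 for each divisor in increasing order:
2^1 ≡ 2 (mod 41)
2^2 ≡ 4 (mod 41)
2^4 ≡ 16 (mod 41)
2^5 ≡ 32 (mod 41)
2^8 ≡ 10 (mod 41)
2^10 ≡ 40 (mod 41)
2^20 ≡ 1 (mod 41) ✓
The order of 2 is 20, so the subgroup it generates has 20 elements.
Index = |(Z/41Z)^×| / |⟨2⟩| = 40 / 20 = 2.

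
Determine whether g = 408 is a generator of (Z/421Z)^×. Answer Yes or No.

φ(421) = 421 − 1 = 420 = 2^2 · 3 · 5 · 7.
408 is a primitive root mod 421 iff 408^(φ(421)/q) ≢ 1 for every prime q | φ(421), i.e. q ∈ {2, 3, 5, 7}.
408^210 ≡ 420 (mod 421)  [q = 2: ≢ 1 ✓]
408^140 ≡ 1 (mod 421)  [q = 3: ≡ 1 ✗]
408^84 ≡ 354 (mod 421)  [q = 5: ≢ 1 ✓]
408^60 ≡ 1 (mod 421)  [q = 7: ≡ 1 ✗]
The check at q = 3 fails, so 408 generates a proper subgroup.

No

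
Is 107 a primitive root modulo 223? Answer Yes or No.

Yes

φ(223) = 223 − 1 = 222 = 2 · 3 · 37.
Test 107^(222/q) mod 223 for each prime factor q of 222:
107^111 ≡ 222 (mod 223)  [q = 2: ≢ 1 ✓]
107^74 ≡ 39 (mod 223)  [q = 3: ≢ 1 ✓]
107^6 ≡ 112 (mod 223)  [q = 37: ≢ 1 ✓]
None equal 1, so ord_223(107) = 222: 107 is a primitive root.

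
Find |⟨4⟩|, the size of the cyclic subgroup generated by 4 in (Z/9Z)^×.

3

By Lagrange's theorem, ord_9(4) divides φ(9) = φ(3^2) = 3·(3−1) = 6 = 2 · 3.
Divisors of 6: 1, 2, 3, 6.
Evaluate successive powers at the divisors of 6:
4^1 ≡ 4
4^2 ≡ 7
4^3 ≡ 1
Hence ord(4) = 3.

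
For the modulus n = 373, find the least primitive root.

2

φ(373) = 373 − 1 = 372 = 2^2 · 3 · 31.
Test candidates g = 2, 3, … against the prime factors q ∈ {2, 3, 31} of φ(373): g is a generator iff g^(372/q) ≢ 1 for every such q.
g = 2: 2^186 ≡ 372; 2^124 ≡ 284; 2^12 ≡ 366 — none is 1, so 2 is a primitive root.
The smallest primitive root modulo 373 is 2.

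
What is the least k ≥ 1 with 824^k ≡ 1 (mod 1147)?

15

By Lagrange's theorem, ord_1147(824) divides φ(1147) = φ(31·37) = (31−1)·(37−1) = 30·36 = 1080 = 2^3 · 3^3 · 5.
Divisors of 1080: 1, 2, 3, 4, 5, 6, 8, 9, 10, 12, 15, 18, 20, 24, 27, 30, 36, 40, 45, 54, 60, 72, 90, 108, 120, 135, 180, 216, 270, 360, 540, 1080.
Check 824^d mod 1147 for each divisor in increasing order:
824^1 ≡ 824 (mod 1147)
824^2 ≡ 1099 (mod 1147)
824^3 ≡ 593 (mod 1147)
824^4 ≡ 10 (mod 1147)
824^5 ≡ 211 (mod 1147)
824^6 ≡ 667 (mod 1147)
824^8 ≡ 100 (mod 1147)
824^9 ≡ 963 (mod 1147)
824^10 ≡ 935 (mod 1147)
824^12 ≡ 1000 (mod 1147)
824^15 ≡ 1 (mod 1147) ✓
Therefore the multiplicative order of 824 modulo 1147 is 15.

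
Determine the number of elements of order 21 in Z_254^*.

12

φ(254) = φ(2)·φ(127) = 1·126 = 126 = 2 · 3^2 · 7.
Since (Z/254Z)^× is cyclic of order 126, the number of elements of order d is φ(d) when d | 126 and 0 otherwise.
21 = 3 · 7 divides 126, and φ(21) = 12.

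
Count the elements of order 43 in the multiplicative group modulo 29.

0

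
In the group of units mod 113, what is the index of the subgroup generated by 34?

ord(34) | φ(113) = 113 − 1 = 112 = 2^4 · 7.
Divisors of 112: 1, 2, 4, 7, 8, 14, 16, 28, 56, 112.
Compute 34^d (mod 113) for the divisors d until we hit 1:
34^1 ≡ 34
34^2 ≡ 26
34^4 ≡ 111
34^7 ≡ 40
34^8 ≡ 4
34^14 ≡ 18
34^16 ≡ 16
34^28 ≡ 98
34^56 ≡ 112
34^112 ≡ 1
Thus |⟨34⟩| = ord(34) = 112.
The index is φ(113) / ord(34) = 112 / 112 = 1.

1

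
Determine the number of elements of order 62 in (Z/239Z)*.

φ(239) = 239 − 1 = 238 = 2 · 7 · 17.
In a cyclic group of order 238, there are φ(d) elements of order d for each divisor d of 238, and zero for non-divisors.
Since 62 ∤ 238, the count is 0.

0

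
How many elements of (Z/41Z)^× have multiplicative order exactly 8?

φ(41) = 41 − 1 = 40 = 2^3 · 5.
(Z/41Z)^× is cyclic (|G| = 40); a cyclic group of order m has exactly φ(d) elements of each order d | m, and none otherwise.
8 = 2^3 divides 40, and φ(8) = 4.

4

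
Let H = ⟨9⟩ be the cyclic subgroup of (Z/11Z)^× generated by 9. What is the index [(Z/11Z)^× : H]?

2

Since 9 ∈ (Z/11Z)^×, its order divides φ(11) = 11 − 1 = 10 = 2 · 5.
Divisors of 10: 1, 2, 5, 10.
Evaluate successive powers at the divisors of 10:
9^1 ≡ 9
9^2 ≡ 4
9^5 ≡ 1
The order of 9 is 5, so the subgroup it generates has 5 elements.
The index is φ(11) / ord(9) = 10 / 5 = 2.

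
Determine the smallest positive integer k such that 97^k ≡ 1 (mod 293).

Since 97 ∈ (Z/293Z)^×, its order divides φ(293) = 293 − 1 = 292 = 2^2 · 73.
Divisors of 292: 1, 2, 4, 73, 146, 292.
Check 97^d mod 293 for each divisor in increasing order:
97^1 ≡ 97 (mod 293)
97^2 ≡ 33 (mod 293)
97^4 ≡ 210 (mod 293)
97^73 ≡ 292 (mod 293)
97^146 ≡ 1 (mod 293) ✓
The smallest such exponent is 146, so the order of 97 is 146.

146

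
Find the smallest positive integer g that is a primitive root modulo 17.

φ(17) = 17 − 1 = 16 = 2^4.
Test candidates g = 2, 3, … against the prime factors q ∈ {2} of φ(17): g is a generator iff g^(16/q) ≢ 1 for every such q.
g = 2: 2^8 ≡ 1 — hits 1, so not a primitive root.
g = 3: 3^8 ≡ 16 — none is 1, so 3 is a primitive root.
Hence the least primitive root of 17 is 3.

3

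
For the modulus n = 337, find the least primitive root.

φ(337) = 337 − 1 = 336 = 2^4 · 3 · 7.
g is a primitive root iff g^(336/q) ≢ 1 (mod 337) for each prime q ∈ {2, 3, 7}.
g = 2: 2^168 ≡ 1 — hits 1, so not a primitive root.
g = 3: 3^168 ≡ 1 — hits 1, so not a primitive root.
g = 4: 4^168 ≡ 1 — hits 1, so not a primitive root.
g = 5: 5^168 ≡ 336; 5^112 ≡ 1 — hits 1, so not a primitive root.
g = 6: 6^168 ≡ 1 — hits 1, so not a primitive root.
g = 7: 7^168 ≡ 1 — hits 1, so not a primitive root.
g = 8: 8^168 ≡ 1 — hits 1, so not a primitive root.
g = 9: 9^168 ≡ 1 — hits 1, so not a primitive root.
g = 10: 10^168 ≡ 336; 10^112 ≡ 128; 10^48 ≡ 175 — none is 1, so 10 is a primitive root.
Hence the least primitive root of 337 is 10.

10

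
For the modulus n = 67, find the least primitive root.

2

φ(67) = 67 − 1 = 66 = 2 · 3 · 11.
Test candidates g = 2, 3, … against the prime factors q ∈ {2, 3, 11} of φ(67): g is a generator iff g^(66/q) ≢ 1 for every such q.
g = 2: 2^33 ≡ 66; 2^22 ≡ 37; 2^6 ≡ 64 — none is 1, so 2 is a primitive root.
Hence the least primitive root of 67 is 2.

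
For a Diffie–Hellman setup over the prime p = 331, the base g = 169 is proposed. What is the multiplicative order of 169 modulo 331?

The order of 169 must divide φ(331) = 331 − 1 = 330 = 2 · 3 · 5 · 11.
Divisors of 330: 1, 2, 3, 5, 6, 10, 11, 15, 22, 30, 33, 55, 66, 110, 165, 330.
Check 169^d mod 331 for each divisor in increasing order:
169^1 ≡ 169 (mod 331)
169^2 ≡ 95 (mod 331)
169^3 ≡ 167 (mod 331)
169^5 ≡ 308 (mod 331)
169^6 ≡ 85 (mod 331)
169^10 ≡ 198 (mod 331)
169^11 ≡ 31 (mod 331)
169^15 ≡ 80 (mod 331)
169^22 ≡ 299 (mod 331)
169^30 ≡ 111 (mod 331)
169^33 ≡ 1 (mod 331) ✓
The smallest such exponent is 33, so the order of 169 is 33.

33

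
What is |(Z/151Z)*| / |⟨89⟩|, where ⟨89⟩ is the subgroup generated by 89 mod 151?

1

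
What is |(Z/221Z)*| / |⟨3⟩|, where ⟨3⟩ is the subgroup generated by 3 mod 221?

4

The order of 3 must divide φ(221) = φ(13·17) = (13−1)·(17−1) = 12·16 = 192 = 2^6 · 3.
Divisors of 192: 1, 2, 3, 4, 6, 8, 12, 16, 24, 32, 48, 64, 96, 192.
Check 3^d mod 221 for each divisor in increasing order:
3^1 ≡ 3 (mod 221)
3^2 ≡ 9 (mod 221)
3^3 ≡ 27 (mod 221)
3^4 ≡ 81 (mod 221)
3^6 ≡ 66 (mod 221)
3^8 ≡ 152 (mod 221)
3^12 ≡ 157 (mod 221)
3^16 ≡ 120 (mod 221)
3^24 ≡ 118 (mod 221)
3^32 ≡ 35 (mod 221)
3^48 ≡ 1 (mod 221) ✓
So ord_221(3) = 48, hence |⟨3⟩| = 48.
The index is φ(221) / ord(3) = 192 / 48 = 4.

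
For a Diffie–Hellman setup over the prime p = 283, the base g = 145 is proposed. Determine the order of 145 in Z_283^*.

282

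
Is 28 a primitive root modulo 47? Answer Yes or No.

No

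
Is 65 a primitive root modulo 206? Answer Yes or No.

φ(206) = φ(2)·φ(103) = 1·102 = 102 = 2 · 3 · 17.
It suffices to check that the order of 65 is not a proper divisor of 102: compute 65^(102/q) for q ∈ {2, 3, 17}.
65^51 ≡ 205 (mod 206)  [q = 2: ≢ 1 ✓]
65^34 ≡ 159 (mod 206)  [q = 3: ≢ 1 ✓]
65^6 ≡ 111 (mod 206)  [q = 17: ≢ 1 ✓]
None equal 1, so ord_206(65) = 102: 65 is a primitive root.

Yes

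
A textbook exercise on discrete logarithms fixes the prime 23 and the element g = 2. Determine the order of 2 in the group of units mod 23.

11

The order of 2 must divide φ(23) = 23 − 1 = 22 = 2 · 11.
Divisors of 22: 1, 2, 11, 22.
Compute 2^d (mod 23) for the divisors d until we hit 1:
2^1 ≡ 2 (mod 23)
2^2 ≡ 4 (mod 23)
2^11 ≡ 1 (mod 23) ✓
Therefore the multiplicative order of 2 modulo 23 is 11.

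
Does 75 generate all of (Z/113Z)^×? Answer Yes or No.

Yes

φ(113) = 113 − 1 = 112 = 2^4 · 7.
It suffices to check that the order of 75 is not a proper divisor of 112: compute 75^(112/q) for q ∈ {2, 7}.
75^56 ≡ 112 (mod 113)  [q = 2: ≢ 1 ✓]
75^16 ≡ 30 (mod 113)  [q = 7: ≢ 1 ✓]
None equal 1, so ord_113(75) = 112: 75 is a primitive root.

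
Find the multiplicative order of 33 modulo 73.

72

ord(33) | φ(73) = 73 − 1 = 72 = 2^3 · 3^2.
Divisors of 72: 1, 2, 3, 4, 6, 8, 9, 12, 18, 24, 36, 72.
Evaluate successive powers at the divisors of 72:
33^1 ≡ 33
33^2 ≡ 67
33^3 ≡ 21
33^4 ≡ 36
33^6 ≡ 3
33^8 ≡ 55
33^9 ≡ 63
33^12 ≡ 9
33^18 ≡ 27
33^24 ≡ 8
33^36 ≡ 72
33^72 ≡ 1
Hence ord(33) = 72.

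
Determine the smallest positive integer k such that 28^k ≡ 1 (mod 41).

40

Since 28 ∈ (Z/41Z)^×, its order divides φ(41) = 41 − 1 = 40 = 2^3 · 5.
Divisors of 40: 1, 2, 4, 5, 8, 10, 20, 40.
Check 28^d mod 41 for each divisor in increasing order:
28^1 ≡ 28 (mod 41)
28^2 ≡ 5 (mod 41)
28^4 ≡ 25 (mod 41)
28^5 ≡ 3 (mod 41)
28^8 ≡ 10 (mod 41)
28^10 ≡ 9 (mod 41)
28^20 ≡ 40 (mod 41)
28^40 ≡ 1 (mod 41) ✓
Therefore the multiplicative order of 28 modulo 41 is 40.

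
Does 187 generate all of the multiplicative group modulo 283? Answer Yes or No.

Yes

φ(283) = 283 − 1 = 282 = 2 · 3 · 47.
An element g generates (Z/283Z)^× iff g^(282/q) ≢ 1 (mod 283) for each prime q ∈ {2, 3, 47}.
187^141 ≡ 282 (mod 283)  [q = 2: ≢ 1 ✓]
187^94 ≡ 238 (mod 283)  [q = 3: ≢ 1 ✓]
187^6 ≡ 141 (mod 283)  [q = 47: ≢ 1 ✓]
All checks pass, so 187 has order 282 and is a primitive root modulo 283.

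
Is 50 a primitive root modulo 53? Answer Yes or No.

φ(53) = 53 − 1 = 52 = 2^2 · 13.
It suffices to check that the order of 50 is not a proper divisor of 52: compute 50^(52/q) for q ∈ {2, 13}.
50^26 ≡ 52 (mod 53)  [q = 2: ≢ 1 ✓]
50^4 ≡ 28 (mod 53)  [q = 13: ≢ 1 ✓]
Every test exponent gives a nontrivial residue, hence 50 generates the full group.

Yes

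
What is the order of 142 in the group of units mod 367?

122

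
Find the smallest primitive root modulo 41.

6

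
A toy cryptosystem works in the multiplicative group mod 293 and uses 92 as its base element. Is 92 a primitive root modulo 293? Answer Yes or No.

Yes

φ(293) = 293 − 1 = 292 = 2^2 · 73.
An element g generates (Z/293Z)^× iff g^(292/q) ≢ 1 (mod 293) for each prime q ∈ {2, 73}.
92^146 ≡ 292 (mod 293)  [q = 2: ≢ 1 ✓]
92^4 ≡ 210 (mod 293)  [q = 73: ≢ 1 ✓]
None equal 1, so ord_293(92) = 292: 92 is a primitive root.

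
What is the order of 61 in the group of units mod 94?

Since 61 ∈ (Z/94Z)^×, its order divides φ(94) = φ(2)·φ(47) = 1·46 = 46 = 2 · 23.
Divisors of 46: 1, 2, 23, 46.
Test each divisor d:
61^1 ≡ 61
61^2 ≡ 55
61^23 ≡ 1
Therefore the multiplicative order of 61 modulo 94 is 23.

23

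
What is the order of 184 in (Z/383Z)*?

191

By Lagrange's theorem, ord_383(184) divides φ(383) = 383 − 1 = 382 = 2 · 191.
Divisors of 382: 1, 2, 191, 382.
Check 184^d mod 383 for each divisor in increasing order:
184^1 ≡ 184 (mod 383)
184^2 ≡ 152 (mod 383)
184^191 ≡ 1 (mod 383) ✓
So ord_383(184) = 191.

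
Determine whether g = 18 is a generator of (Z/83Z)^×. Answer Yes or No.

φ(83) = 83 − 1 = 82 = 2 · 41.
Test 18^(82/q) mod 83 for each prime factor q of 82:
18^41 ≡ 82 (mod 83)  [q = 2: ≢ 1 ✓]
18^2 ≡ 75 (mod 83)  [q = 41: ≢ 1 ✓]
None equal 1, so ord_83(18) = 82: 18 is a primitive root.

Yes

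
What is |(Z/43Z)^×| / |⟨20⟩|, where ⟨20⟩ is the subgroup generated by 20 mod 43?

By Lagrange's theorem, ord_43(20) divides φ(43) = 43 − 1 = 42 = 2 · 3 · 7.
Divisors of 42: 1, 2, 3, 6, 7, 14, 21, 42.
Test each divisor d:
20^1 ≡ 20 (mod 43)
20^2 ≡ 13 (mod 43)
20^3 ≡ 2 (mod 43)
20^6 ≡ 4 (mod 43)
20^7 ≡ 37 (mod 43)
20^14 ≡ 36 (mod 43)
20^21 ≡ 42 (mod 43)
20^42 ≡ 1 (mod 43) ✓
The order of 20 is 42, so the subgroup it generates has 42 elements.
[(Z/43Z)^× : ⟨20⟩] = 42/42 = 1.

1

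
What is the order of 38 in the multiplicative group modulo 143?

10

The order of 38 must divide φ(143) = φ(11·13) = (11−1)·(13−1) = 10·12 = 120 = 2^3 · 3 · 5.
Divisors of 120: 1, 2, 3, 4, 5, 6, 8, 10, 12, 15, 20, 24, 30, 40, 60, 120.
Evaluate successive powers at the divisors of 120:
38^1 ≡ 38 (mod 143)
38^2 ≡ 14 (mod 143)
38^3 ≡ 103 (mod 143)
38^4 ≡ 53 (mod 143)
38^5 ≡ 12 (mod 143)
38^6 ≡ 27 (mod 143)
38^8 ≡ 92 (mod 143)
38^10 ≡ 1 (mod 143) ✓
Therefore the multiplicative order of 38 modulo 143 is 10.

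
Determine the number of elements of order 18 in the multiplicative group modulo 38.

6

φ(38) = φ(2)·φ(19) = 1·18 = 18 = 2 · 3^2.
Since (Z/38Z)^× is cyclic of order 18, the number of elements of order d is φ(d) when d | 18 and 0 otherwise.
18 = 2 · 3^2 divides 18, and φ(18) = 6.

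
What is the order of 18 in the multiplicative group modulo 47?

23

ord(18) | φ(47) = 47 − 1 = 46 = 2 · 23.
Divisors of 46: 1, 2, 23, 46.
Compute 18^d (mod 47) for the divisors d until we hit 1:
18^1 ≡ 18 (mod 47)
18^2 ≡ 42 (mod 47)
18^23 ≡ 1 (mod 47) ✓
Hence ord(18) = 23.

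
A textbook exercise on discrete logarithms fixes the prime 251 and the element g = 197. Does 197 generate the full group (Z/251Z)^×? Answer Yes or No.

φ(251) = 251 − 1 = 250 = 2 · 5^3.
197 is a primitive root mod 251 iff 197^(φ(251)/q) ≢ 1 for every prime q | φ(251), i.e. q ∈ {2, 5}.
197^125 ≡ 1 (mod 251)  [q = 2: ≡ 1 ✗]
197^50 ≡ 113 (mod 251)  [q = 5: ≢ 1 ✓]
197^125 ≡ 1 shows ord(197) | 125, strictly less than φ(251); not a primitive root.

No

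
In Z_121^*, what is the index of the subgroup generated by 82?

2

Since 82 ∈ (Z/121Z)^×, its order divides φ(121) = φ(11^2) = 11·(11−1) = 110 = 2 · 5 · 11.
Divisors of 110: 1, 2, 5, 10, 11, 22, 55, 110.
Compute 82^d (mod 121) for the divisors d until we hit 1:
82^1 ≡ 82 (mod 121)
82^2 ≡ 69 (mod 121)
82^5 ≡ 56 (mod 121)
82^10 ≡ 111 (mod 121)
82^11 ≡ 27 (mod 121)
82^22 ≡ 3 (mod 121)
82^55 ≡ 1 (mod 121) ✓
Thus |⟨82⟩| = ord(82) = 55.
Index = |(Z/121Z)^×| / |⟨82⟩| = 110 / 55 = 2.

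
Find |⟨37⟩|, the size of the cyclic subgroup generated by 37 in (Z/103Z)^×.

The order of 37 must divide φ(103) = 103 − 1 = 102 = 2 · 3 · 17.
Divisors of 102: 1, 2, 3, 6, 17, 34, 51, 102.
Test each divisor d:
37^1 ≡ 37
37^2 ≡ 30
37^3 ≡ 80
37^6 ≡ 14
37^17 ≡ 102
37^34 ≡ 1
Hence ord(37) = 34.

34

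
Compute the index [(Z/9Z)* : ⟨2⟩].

1

ord(2) | φ(9) = φ(3^2) = 3·(3−1) = 6 = 2 · 3.
Divisors of 6: 1, 2, 3, 6.
Test each divisor d:
2^1 ≡ 2
2^2 ≡ 4
2^3 ≡ 8
2^6 ≡ 1
Thus |⟨2⟩| = ord(2) = 6.
The index is φ(9) / ord(2) = 6 / 6 = 1.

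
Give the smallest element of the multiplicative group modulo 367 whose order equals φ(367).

φ(367) = 367 − 1 = 366 = 2 · 3 · 61.
g is a primitive root iff g^(366/q) ≢ 1 (mod 367) for each prime q ∈ {2, 3, 61}.
g = 2: 2^183 ≡ 1 — hits 1, so not a primitive root.
g = 3: 3^183 ≡ 366; 3^122 ≡ 1 — hits 1, so not a primitive root.
g = 4: 4^183 ≡ 1 — hits 1, so not a primitive root.
g = 5: 5^183 ≡ 366; 5^122 ≡ 1 — hits 1, so not a primitive root.
g = 6: 6^183 ≡ 366; 6^122 ≡ 283; 6^6 ≡ 47 — none is 1, so 6 is a primitive root.
The smallest primitive root modulo 367 is 6.

6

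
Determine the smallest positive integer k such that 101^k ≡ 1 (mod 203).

84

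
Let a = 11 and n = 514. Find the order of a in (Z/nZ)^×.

ord(11) | φ(514) = φ(2)·φ(257) = 1·256 = 256 = 2^8.
Divisors of 256: 1, 2, 4, 8, 16, 32, 64, 128, 256.
Evaluate successive powers at the divisors of 256:
11^1 ≡ 11 (mod 514)
11^2 ≡ 121 (mod 514)
11^4 ≡ 249 (mod 514)
11^8 ≡ 321 (mod 514)
11^16 ≡ 241 (mod 514)
11^32 ≡ 513 (mod 514)
11^64 ≡ 1 (mod 514) ✓
The smallest such exponent is 64, so the order of 11 is 64.

64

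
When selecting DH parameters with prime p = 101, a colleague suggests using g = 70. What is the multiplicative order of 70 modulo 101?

50

Since 70 ∈ (Z/101Z)^×, its order divides φ(101) = 101 − 1 = 100 = 2^2 · 5^2.
Divisors of 100: 1, 2, 4, 5, 10, 20, 25, 50, 100.
Check 70^d mod 101 for each divisor in increasing order:
70^1 ≡ 70
70^2 ≡ 52
70^4 ≡ 78
70^5 ≡ 6
70^10 ≡ 36
70^20 ≡ 84
70^25 ≡ 100
70^50 ≡ 1
Hence ord(70) = 50.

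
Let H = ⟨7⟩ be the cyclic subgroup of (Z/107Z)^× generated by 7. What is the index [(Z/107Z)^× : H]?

Since 7 ∈ (Z/107Z)^×, its order divides φ(107) = 107 − 1 = 106 = 2 · 53.
Divisors of 106: 1, 2, 53, 106.
Evaluate successive powers at the divisors of 106:
7^1 ≡ 7 (mod 107)
7^2 ≡ 49 (mod 107)
7^53 ≡ 106 (mod 107)
7^106 ≡ 1 (mod 107) ✓
The order of 7 is 106, so the subgroup it generates has 106 elements.
Index = |(Z/107Z)^×| / |⟨7⟩| = 106 / 106 = 1.

1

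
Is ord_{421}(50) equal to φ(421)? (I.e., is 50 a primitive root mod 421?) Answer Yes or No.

Yes

φ(421) = 421 − 1 = 420 = 2^2 · 3 · 5 · 7.
Test 50^(420/q) mod 421 for each prime factor q of 420:
50^210 ≡ 420 (mod 421)  [q = 2: ≢ 1 ✓]
50^140 ≡ 20 (mod 421)  [q = 3: ≢ 1 ✓]
50^84 ≡ 377 (mod 421)  [q = 5: ≢ 1 ✓]
50^60 ≡ 152 (mod 421)  [q = 7: ≢ 1 ✓]
All checks pass, so 50 has order 420 and is a primitive root modulo 421.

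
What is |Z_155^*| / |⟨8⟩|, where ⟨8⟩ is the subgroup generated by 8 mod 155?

6

Since 8 ∈ (Z/155Z)^×, its order divides φ(155) = φ(5·31) = (5−1)·(31−1) = 4·30 = 120 = 2^3 · 3 · 5.
Divisors of 120: 1, 2, 3, 4, 5, 6, 8, 10, 12, 15, 20, 24, 30, 40, 60, 120.
Evaluate successive powers at the divisors of 120:
8^1 ≡ 8
8^2 ≡ 64
8^3 ≡ 47
8^4 ≡ 66
8^5 ≡ 63
8^6 ≡ 39
8^8 ≡ 16
8^10 ≡ 94
8^12 ≡ 126
8^15 ≡ 32
8^20 ≡ 1
So ord_155(8) = 20, hence |⟨8⟩| = 20.
[(Z/155Z)^× : ⟨8⟩] = 120/20 = 6.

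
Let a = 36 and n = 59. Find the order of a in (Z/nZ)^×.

ord(36) | φ(59) = 59 − 1 = 58 = 2 · 29.
Divisors of 58: 1, 2, 29, 58.
Evaluate successive powers at the divisors of 58:
36^1 ≡ 36
36^2 ≡ 57
36^29 ≡ 1
The smallest such exponent is 29, so the order of 36 is 29.

29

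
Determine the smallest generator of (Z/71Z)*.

φ(71) = 71 − 1 = 70 = 2 · 5 · 7.
Test candidates g = 2, 3, … against the prime factors q ∈ {2, 5, 7} of φ(71): g is a generator iff g^(70/q) ≢ 1 for every such q.
g = 2: 2^35 ≡ 1 — hits 1, so not a primitive root.
g = 3: 3^35 ≡ 1 — hits 1, so not a primitive root.
g = 4: 4^35 ≡ 1 — hits 1, so not a primitive root.
g = 5: 5^35 ≡ 1 — hits 1, so not a primitive root.
g = 6: 6^35 ≡ 1 — hits 1, so not a primitive root.
g = 7: 7^35 ≡ 70; 7^14 ≡ 54; 7^10 ≡ 45 — none is 1, so 7 is a primitive root.
The smallest primitive root modulo 71 is 7.

7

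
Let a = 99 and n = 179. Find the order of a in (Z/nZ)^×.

178

By Lagrange's theorem, ord_179(99) divides φ(179) = 179 − 1 = 178 = 2 · 89.
Divisors of 178: 1, 2, 89, 178.
Check 99^d mod 179 for each divisor in increasing order:
99^1 ≡ 99
99^2 ≡ 135
99^89 ≡ 178
99^178 ≡ 1
Therefore the multiplicative order of 99 modulo 179 is 178.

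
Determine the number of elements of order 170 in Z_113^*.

0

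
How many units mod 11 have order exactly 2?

φ(11) = 11 − 1 = 10 = 2 · 5.
(Z/11Z)^× is cyclic (|G| = 10); a cyclic group of order m has exactly φ(d) elements of each order d | m, and none otherwise.
2 | 10, and φ(2) = 2 − 1 = 1.

1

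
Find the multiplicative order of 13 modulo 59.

Since 13 ∈ (Z/59Z)^×, its order divides φ(59) = 59 − 1 = 58 = 2 · 29.
Divisors of 58: 1, 2, 29, 58.
Check 13^d mod 59 for each divisor in increasing order:
13^1 ≡ 13 (mod 59)
13^2 ≡ 51 (mod 59)
13^29 ≡ 58 (mod 59)
13^58 ≡ 1 (mod 59) ✓
The smallest such exponent is 58, so the order of 13 is 58.

58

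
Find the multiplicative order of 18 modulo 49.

3

Since 18 ∈ (Z/49Z)^×, its order divides φ(49) = φ(7^2) = 7·(7−1) = 42 = 2 · 3 · 7.
Divisors of 42: 1, 2, 3, 6, 7, 14, 21, 42.
Test each divisor d:
18^1 ≡ 18 (mod 49)
18^2 ≡ 30 (mod 49)
18^3 ≡ 1 (mod 49) ✓
So ord_49(18) = 3.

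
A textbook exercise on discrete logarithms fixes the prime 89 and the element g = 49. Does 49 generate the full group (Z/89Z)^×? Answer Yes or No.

φ(89) = 89 − 1 = 88 = 2^3 · 11.
49 is a primitive root mod 89 iff 49^(φ(89)/q) ≢ 1 for every prime q | φ(89), i.e. q ∈ {2, 11}.
49^44 ≡ 1 (mod 89)  [q = 2: ≡ 1 ✗]
49^8 ≡ 16 (mod 89)  [q = 11: ≢ 1 ✓]
The check at q = 2 fails, so 49 generates a proper subgroup.

No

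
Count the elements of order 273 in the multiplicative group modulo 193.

0

φ(193) = 193 − 1 = 192 = 2^6 · 3.
(Z/193Z)^× is cyclic (|G| = 192); a cyclic group of order m has exactly φ(d) elements of each order d | m, and none otherwise.
273 does not divide 192, so no element of (Z/193Z)^× has order 273.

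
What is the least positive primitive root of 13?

φ(13) = 13 − 1 = 12 = 2^2 · 3.
g is a primitive root iff g^(12/q) ≢ 1 (mod 13) for each prime q ∈ {2, 3}.
g = 2: 2^6 ≡ 12; 2^4 ≡ 3 — none is 1, so 2 is a primitive root.
So 2 is the smallest generator of (Z/13Z)^×.

2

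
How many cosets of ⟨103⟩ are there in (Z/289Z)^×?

16

The order of 103 must divide φ(289) = φ(17^2) = 17·(17−1) = 272 = 2^4 · 17.
Divisors of 272: 1, 2, 4, 8, 16, 17, 34, 68, 136, 272.
Check 103^d mod 289 for each divisor in increasing order:
103^1 ≡ 103 (mod 289)
103^2 ≡ 205 (mod 289)
103^4 ≡ 120 (mod 289)
103^8 ≡ 239 (mod 289)
103^16 ≡ 188 (mod 289)
103^17 ≡ 1 (mod 289) ✓
Thus |⟨103⟩| = ord(103) = 17.
The index is φ(289) / ord(103) = 272 / 17 = 16.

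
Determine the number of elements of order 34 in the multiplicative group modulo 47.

φ(47) = 47 − 1 = 46 = 2 · 23.
In a cyclic group of order 46, there are φ(d) elements of order d for each divisor d of 46, and zero for non-divisors.
34 does not divide 46, so no element of (Z/47Z)^× has order 34.

0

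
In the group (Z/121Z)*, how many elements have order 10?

φ(121) = φ(11^2) = 11·(11−1) = 110 = 2 · 5 · 11.
In a cyclic group of order 110, there are φ(d) elements of order d for each divisor d of 110, and zero for non-divisors.
10 = 2 · 5 divides 110, and φ(10) = 4.

4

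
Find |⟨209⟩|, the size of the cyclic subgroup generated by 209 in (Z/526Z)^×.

262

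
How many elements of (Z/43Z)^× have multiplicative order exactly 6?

2

φ(43) = 43 − 1 = 42 = 2 · 3 · 7.
(Z/43Z)^× is cyclic (|G| = 42); a cyclic group of order m has exactly φ(d) elements of each order d | m, and none otherwise.
6 = 2 · 3 divides 42, and φ(6) = 2.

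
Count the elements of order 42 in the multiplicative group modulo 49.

φ(49) = φ(7^2) = 7·(7−1) = 42 = 2 · 3 · 7.
Since (Z/49Z)^× is cyclic of order 42, the number of elements of order d is φ(d) when d | 42 and 0 otherwise.
42 = 2 · 3 · 7 divides 42, and φ(42) = 12.

12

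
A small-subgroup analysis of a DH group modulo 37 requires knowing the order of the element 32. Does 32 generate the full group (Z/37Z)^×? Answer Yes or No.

φ(37) = 37 − 1 = 36 = 2^2 · 3^2.
32 is a primitive root mod 37 iff 32^(φ(37)/q) ≢ 1 for every prime q | φ(37), i.e. q ∈ {2, 3}.
32^18 ≡ 36 (mod 37)  [q = 2: ≢ 1 ✓]
32^12 ≡ 10 (mod 37)  [q = 3: ≢ 1 ✓]
Every test exponent gives a nontrivial residue, hence 32 generates the full group.

Yes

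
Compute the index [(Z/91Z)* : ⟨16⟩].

24

By Lagrange's theorem, ord_91(16) divides φ(91) = φ(7·13) = (7−1)·(13−1) = 6·12 = 72 = 2^3 · 3^2.
Divisors of 72: 1, 2, 3, 4, 6, 8, 9, 12, 18, 24, 36, 72.
Evaluate successive powers at the divisors of 72:
16^1 ≡ 16 (mod 91)
16^2 ≡ 74 (mod 91)
16^3 ≡ 1 (mod 91) ✓
Thus |⟨16⟩| = ord(16) = 3.
The index is φ(91) / ord(16) = 72 / 3 = 24.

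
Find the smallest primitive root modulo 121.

2

φ(121) = φ(11^2) = 11·(11−1) = 110 = 2 · 5 · 11.
Test candidates g = 2, 3, … against the prime factors q ∈ {2, 5, 11} of φ(121): g is a generator iff g^(110/q) ≢ 1 for every such q.
g = 2: 2^55 ≡ 120; 2^22 ≡ 81; 2^10 ≡ 56 — none is 1, so 2 is a primitive root.
So 2 is the smallest generator of (Z/121Z)^×.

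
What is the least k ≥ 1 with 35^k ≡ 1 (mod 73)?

By Lagrange's theorem, ord_73(35) divides φ(73) = 73 − 1 = 72 = 2^3 · 3^2.
Divisors of 72: 1, 2, 3, 4, 6, 8, 9, 12, 18, 24, 36, 72.
Evaluate successive powers at the divisors of 72:
35^1 ≡ 35 (mod 73)
35^2 ≡ 57 (mod 73)
35^3 ≡ 24 (mod 73)
35^4 ≡ 37 (mod 73)
35^6 ≡ 65 (mod 73)
35^8 ≡ 55 (mod 73)
35^9 ≡ 27 (mod 73)
35^12 ≡ 64 (mod 73)
35^18 ≡ 72 (mod 73)
35^24 ≡ 8 (mod 73)
35^36 ≡ 1 (mod 73) ✓
The smallest such exponent is 36, so the order of 35 is 36.

36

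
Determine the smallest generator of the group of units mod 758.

φ(758) = φ(2)·φ(379) = 1·378 = 378 = 2 · 3^3 · 7.
Test candidates g = 2, 3, … against the prime factors q ∈ {2, 3, 7} of φ(758): g is a generator iff g^(378/q) ≢ 1 for every such q.
g = 2: gcd(2, 758) = 2 > 1, not a unit — skip.
g = 3: 3^189 ≡ 757; 3^126 ≡ 51; 3^54 ≡ 195 — none is 1, so 3 is a primitive root.
Hence the least primitive root of 758 is 3.

3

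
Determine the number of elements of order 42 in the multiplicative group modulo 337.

12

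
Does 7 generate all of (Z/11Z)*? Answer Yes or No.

Yes

φ(11) = 11 − 1 = 10 = 2 · 5.
It suffices to check that the order of 7 is not a proper divisor of 10: compute 7^(10/q) for q ∈ {2, 5}.
7^5 ≡ 10 (mod 11)  [q = 2: ≢ 1 ✓]
7^2 ≡ 5 (mod 11)  [q = 5: ≢ 1 ✓]
Every test exponent gives a nontrivial residue, hence 7 generates the full group.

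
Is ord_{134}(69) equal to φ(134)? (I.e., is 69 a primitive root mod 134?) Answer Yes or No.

Yes

φ(134) = φ(2)·φ(67) = 1·66 = 66 = 2 · 3 · 11.
69 is a primitive root mod 134 iff 69^(φ(134)/q) ≢ 1 for every prime q | φ(134), i.e. q ∈ {2, 3, 11}.
69^33 ≡ 133 (mod 134)  [q = 2: ≢ 1 ✓]
69^22 ≡ 37 (mod 134)  [q = 3: ≢ 1 ✓]
69^6 ≡ 131 (mod 134)  [q = 11: ≢ 1 ✓]
None equal 1, so ord_134(69) = 66: 69 is a primitive root.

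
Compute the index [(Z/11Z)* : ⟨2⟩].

ord(2) | φ(11) = 11 − 1 = 10 = 2 · 5.
Divisors of 10: 1, 2, 5, 10.
Test each divisor d:
2^1 ≡ 2
2^2 ≡ 4
2^5 ≡ 10
2^10 ≡ 1
So ord_11(2) = 10, hence |⟨2⟩| = 10.
[(Z/11Z)^× : ⟨2⟩] = 10/10 = 1.

1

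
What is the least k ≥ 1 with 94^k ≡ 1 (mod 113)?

112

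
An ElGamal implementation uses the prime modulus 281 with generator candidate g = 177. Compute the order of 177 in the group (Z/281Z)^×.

ord(177) | φ(281) = 281 − 1 = 280 = 2^3 · 5 · 7.
Divisors of 280: 1, 2, 4, 5, 7, 8, 10, 14, 20, 28, 35, 40, 56, 70, 140, 280.
Evaluate successive powers at the divisors of 280:
177^1 ≡ 177 (mod 281)
177^2 ≡ 138 (mod 281)
177^4 ≡ 217 (mod 281)
177^5 ≡ 193 (mod 281)
177^7 ≡ 220 (mod 281)
177^8 ≡ 162 (mod 281)
177^10 ≡ 157 (mod 281)
177^14 ≡ 68 (mod 281)
177^20 ≡ 202 (mod 281)
177^28 ≡ 128 (mod 281)
177^35 ≡ 60 (mod 281)
177^40 ≡ 59 (mod 281)
177^56 ≡ 86 (mod 281)
177^70 ≡ 228 (mod 281)
177^140 ≡ 280 (mod 281)
177^280 ≡ 1 (mod 281) ✓
Therefore the multiplicative order of 177 modulo 281 is 280.

280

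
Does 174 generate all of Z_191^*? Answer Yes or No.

Yes

φ(191) = 191 − 1 = 190 = 2 · 5 · 19.
174 is a primitive root mod 191 iff 174^(φ(191)/q) ≢ 1 for every prime q | φ(191), i.e. q ∈ {2, 5, 19}.
174^95 ≡ 190 (mod 191)  [q = 2: ≢ 1 ✓]
174^38 ≡ 109 (mod 191)  [q = 5: ≢ 1 ✓]
174^10 ≡ 32 (mod 191)  [q = 19: ≢ 1 ✓]
Every test exponent gives a nontrivial residue, hence 174 generates the full group.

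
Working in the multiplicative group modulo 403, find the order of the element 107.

ord(107) | φ(403) = φ(13·31) = (13−1)·(31−1) = 12·30 = 360 = 2^3 · 3^2 · 5.
Divisors of 360: 1, 2, 3, 4, 5, 6, 8, 9, 10, 12, 15, 18, 20, 24, 30, 36, 40, 45, 60, 72, 90, 120, 180, 360.
Check 107^d mod 403 for each divisor in increasing order:
107^1 ≡ 107
107^2 ≡ 165
107^3 ≡ 326
107^4 ≡ 224
107^5 ≡ 191
107^6 ≡ 287
107^8 ≡ 204
107^9 ≡ 66
107^10 ≡ 211
107^12 ≡ 157
107^15 ≡ 1
The smallest such exponent is 15, so the order of 107 is 15.

15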